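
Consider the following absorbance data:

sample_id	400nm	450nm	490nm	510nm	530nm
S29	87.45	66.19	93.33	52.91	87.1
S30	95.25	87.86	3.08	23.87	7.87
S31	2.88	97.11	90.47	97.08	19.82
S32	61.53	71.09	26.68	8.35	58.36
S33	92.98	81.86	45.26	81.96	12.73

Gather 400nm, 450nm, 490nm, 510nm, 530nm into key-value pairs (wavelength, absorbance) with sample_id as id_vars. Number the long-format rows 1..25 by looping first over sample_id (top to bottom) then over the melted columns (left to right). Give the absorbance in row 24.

81.96

25 rows total (5 × 5). Row 24: index ⌊(24-1)/5⌋ = 4 into sample_id → S33; (24-1) mod 5 = 3 into the melted columns → 510nm.
So row 24 is (S33, 510nm, 81.96); absorbance = 81.96.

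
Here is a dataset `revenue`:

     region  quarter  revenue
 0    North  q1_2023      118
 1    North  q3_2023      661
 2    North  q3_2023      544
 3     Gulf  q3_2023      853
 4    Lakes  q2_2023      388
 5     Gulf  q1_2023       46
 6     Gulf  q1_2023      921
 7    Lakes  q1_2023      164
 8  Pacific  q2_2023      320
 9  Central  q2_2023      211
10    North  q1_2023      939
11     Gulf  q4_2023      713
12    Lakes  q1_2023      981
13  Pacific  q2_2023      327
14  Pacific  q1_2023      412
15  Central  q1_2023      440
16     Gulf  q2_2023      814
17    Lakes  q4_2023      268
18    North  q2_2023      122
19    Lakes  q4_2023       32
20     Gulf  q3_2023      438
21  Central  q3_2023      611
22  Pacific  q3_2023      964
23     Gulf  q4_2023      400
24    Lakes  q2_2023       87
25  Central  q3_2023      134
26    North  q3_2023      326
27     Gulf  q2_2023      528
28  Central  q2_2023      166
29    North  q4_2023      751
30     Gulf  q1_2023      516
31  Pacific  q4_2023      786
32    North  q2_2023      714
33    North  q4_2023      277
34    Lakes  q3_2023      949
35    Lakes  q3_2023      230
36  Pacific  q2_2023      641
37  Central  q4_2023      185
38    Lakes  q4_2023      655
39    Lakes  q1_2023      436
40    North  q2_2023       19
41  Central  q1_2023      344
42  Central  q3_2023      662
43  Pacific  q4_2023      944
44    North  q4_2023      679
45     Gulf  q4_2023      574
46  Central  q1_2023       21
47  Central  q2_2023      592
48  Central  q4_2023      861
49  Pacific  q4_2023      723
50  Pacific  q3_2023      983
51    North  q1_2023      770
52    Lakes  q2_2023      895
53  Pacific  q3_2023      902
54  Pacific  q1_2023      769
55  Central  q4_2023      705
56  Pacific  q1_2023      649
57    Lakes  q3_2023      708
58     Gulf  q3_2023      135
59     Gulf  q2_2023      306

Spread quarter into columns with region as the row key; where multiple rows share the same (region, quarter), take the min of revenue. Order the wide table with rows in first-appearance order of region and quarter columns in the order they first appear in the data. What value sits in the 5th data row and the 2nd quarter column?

134

With rows in first-appearance order of region, row 5 is region=Central. quarter columns in first-appearance order: q1_2023, q3_2023, q2_2023, q4_2023; column 2 is q3_2023.
Long rows with region=Central, quarter=q3_2023: min(611, 134, 662) = 134.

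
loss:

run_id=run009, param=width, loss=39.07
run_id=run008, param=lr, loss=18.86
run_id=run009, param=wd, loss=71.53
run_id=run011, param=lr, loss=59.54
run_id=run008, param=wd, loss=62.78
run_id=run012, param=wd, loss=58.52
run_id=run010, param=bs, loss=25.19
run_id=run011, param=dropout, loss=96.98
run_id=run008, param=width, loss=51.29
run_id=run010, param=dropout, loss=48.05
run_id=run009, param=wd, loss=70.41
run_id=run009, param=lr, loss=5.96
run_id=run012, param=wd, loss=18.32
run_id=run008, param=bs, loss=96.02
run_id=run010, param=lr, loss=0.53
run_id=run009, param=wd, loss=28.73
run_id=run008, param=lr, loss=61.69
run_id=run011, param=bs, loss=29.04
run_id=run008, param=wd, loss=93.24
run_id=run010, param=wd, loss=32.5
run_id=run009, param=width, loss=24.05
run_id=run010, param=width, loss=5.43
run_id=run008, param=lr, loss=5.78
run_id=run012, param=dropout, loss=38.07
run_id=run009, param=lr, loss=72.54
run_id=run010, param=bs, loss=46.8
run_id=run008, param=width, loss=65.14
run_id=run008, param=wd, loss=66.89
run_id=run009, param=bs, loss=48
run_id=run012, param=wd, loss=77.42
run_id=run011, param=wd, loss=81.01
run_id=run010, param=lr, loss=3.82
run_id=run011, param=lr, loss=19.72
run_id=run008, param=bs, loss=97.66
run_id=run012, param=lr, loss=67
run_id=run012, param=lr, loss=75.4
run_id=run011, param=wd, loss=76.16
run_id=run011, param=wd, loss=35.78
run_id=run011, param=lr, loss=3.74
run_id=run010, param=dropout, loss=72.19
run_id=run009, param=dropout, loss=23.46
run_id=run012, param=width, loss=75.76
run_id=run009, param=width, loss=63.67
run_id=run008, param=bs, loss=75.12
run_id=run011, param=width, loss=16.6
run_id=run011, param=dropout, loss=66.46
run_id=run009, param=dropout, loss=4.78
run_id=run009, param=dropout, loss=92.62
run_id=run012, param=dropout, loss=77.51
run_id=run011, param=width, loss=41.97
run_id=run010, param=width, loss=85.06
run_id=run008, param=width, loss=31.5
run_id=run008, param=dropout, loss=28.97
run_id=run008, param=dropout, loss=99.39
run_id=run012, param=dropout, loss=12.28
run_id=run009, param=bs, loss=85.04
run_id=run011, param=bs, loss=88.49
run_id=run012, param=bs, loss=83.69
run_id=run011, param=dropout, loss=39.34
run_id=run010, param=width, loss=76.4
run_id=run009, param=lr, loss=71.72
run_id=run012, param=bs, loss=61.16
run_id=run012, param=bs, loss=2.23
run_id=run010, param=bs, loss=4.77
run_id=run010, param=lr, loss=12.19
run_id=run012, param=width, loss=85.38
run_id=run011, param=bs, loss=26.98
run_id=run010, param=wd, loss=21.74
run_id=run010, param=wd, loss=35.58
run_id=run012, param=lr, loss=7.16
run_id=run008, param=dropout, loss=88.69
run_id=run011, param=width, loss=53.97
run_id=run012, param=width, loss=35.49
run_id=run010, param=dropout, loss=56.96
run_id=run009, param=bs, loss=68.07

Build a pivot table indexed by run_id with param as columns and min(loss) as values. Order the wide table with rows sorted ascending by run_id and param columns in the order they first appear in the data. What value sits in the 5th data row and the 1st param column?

With rows sorted ascending by run_id, row 5 is run_id=run012. param columns in first-appearance order: width, lr, wd, bs, dropout; column 1 is width.
Long rows with run_id=run012, param=width: min(75.76, 85.38, 35.49) = 35.49.

35.49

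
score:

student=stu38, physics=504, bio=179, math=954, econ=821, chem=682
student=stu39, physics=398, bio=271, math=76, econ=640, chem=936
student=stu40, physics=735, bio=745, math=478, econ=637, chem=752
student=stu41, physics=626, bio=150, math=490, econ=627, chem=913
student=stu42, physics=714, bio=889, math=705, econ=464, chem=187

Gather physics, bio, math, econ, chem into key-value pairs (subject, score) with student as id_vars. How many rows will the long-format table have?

25

5 student values × 5 melted columns = 25 rows.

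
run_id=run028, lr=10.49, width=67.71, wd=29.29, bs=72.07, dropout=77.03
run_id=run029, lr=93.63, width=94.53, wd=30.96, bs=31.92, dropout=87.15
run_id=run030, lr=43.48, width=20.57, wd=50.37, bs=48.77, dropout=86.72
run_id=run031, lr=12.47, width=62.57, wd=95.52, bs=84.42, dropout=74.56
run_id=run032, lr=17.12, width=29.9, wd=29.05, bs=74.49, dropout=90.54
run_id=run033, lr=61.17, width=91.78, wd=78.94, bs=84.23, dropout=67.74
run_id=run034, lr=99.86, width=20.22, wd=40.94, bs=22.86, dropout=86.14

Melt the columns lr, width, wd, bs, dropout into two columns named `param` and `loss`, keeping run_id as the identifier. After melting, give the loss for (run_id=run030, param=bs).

Unpivoting turns each (run_id, wide-column) pair into one long row.
The wide cell at row run030, column bs holds 48.77, so the long row (run030, bs) has loss=48.77.

48.77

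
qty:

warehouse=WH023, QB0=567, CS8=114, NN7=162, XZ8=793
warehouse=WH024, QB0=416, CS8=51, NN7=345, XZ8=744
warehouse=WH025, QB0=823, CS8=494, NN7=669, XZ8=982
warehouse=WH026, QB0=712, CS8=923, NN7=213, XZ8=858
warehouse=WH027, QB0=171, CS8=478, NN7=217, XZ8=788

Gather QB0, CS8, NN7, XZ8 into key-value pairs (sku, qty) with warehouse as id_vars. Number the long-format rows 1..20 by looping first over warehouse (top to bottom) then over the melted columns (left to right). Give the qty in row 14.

923

20 rows total (5 × 4). Row 14: index ⌊(14-1)/4⌋ = 3 into warehouse → WH026; (14-1) mod 4 = 1 into the melted columns → CS8.
So row 14 is (WH026, CS8, 923); qty = 923.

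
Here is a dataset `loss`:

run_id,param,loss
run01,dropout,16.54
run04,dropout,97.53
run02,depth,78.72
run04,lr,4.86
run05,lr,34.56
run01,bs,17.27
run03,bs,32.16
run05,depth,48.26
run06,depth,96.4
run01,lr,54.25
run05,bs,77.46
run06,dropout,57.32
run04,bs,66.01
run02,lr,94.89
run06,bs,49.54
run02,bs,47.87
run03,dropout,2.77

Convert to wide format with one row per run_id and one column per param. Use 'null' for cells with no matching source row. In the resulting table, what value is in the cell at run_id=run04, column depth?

null

No long-format row has run_id=run04 and param=depth, so the cell is null.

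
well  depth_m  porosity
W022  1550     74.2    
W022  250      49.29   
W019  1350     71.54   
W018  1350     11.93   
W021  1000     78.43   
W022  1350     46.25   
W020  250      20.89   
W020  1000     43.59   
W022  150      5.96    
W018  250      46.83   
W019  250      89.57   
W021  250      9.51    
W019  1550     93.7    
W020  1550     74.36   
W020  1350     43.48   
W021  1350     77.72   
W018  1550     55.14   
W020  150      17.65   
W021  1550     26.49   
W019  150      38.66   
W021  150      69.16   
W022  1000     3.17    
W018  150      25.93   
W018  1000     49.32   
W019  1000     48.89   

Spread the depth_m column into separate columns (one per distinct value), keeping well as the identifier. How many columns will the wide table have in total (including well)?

1 column for well plus 5 distinct depth_m values → 6 columns.

6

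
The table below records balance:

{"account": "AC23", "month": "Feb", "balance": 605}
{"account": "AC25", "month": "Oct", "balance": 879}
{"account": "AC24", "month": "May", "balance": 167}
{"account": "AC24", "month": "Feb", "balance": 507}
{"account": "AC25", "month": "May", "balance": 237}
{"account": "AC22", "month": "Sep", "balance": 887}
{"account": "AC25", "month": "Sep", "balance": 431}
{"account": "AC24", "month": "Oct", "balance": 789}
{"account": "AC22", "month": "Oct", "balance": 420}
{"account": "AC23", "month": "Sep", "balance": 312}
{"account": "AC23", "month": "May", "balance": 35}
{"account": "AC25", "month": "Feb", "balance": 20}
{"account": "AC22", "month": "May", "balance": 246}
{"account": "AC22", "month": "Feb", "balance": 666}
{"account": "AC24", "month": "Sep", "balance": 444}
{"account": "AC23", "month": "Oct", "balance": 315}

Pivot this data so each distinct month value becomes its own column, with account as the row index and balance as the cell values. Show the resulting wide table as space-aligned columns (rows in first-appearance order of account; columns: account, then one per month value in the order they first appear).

Columns: account plus the 4 distinct month values (Feb, Oct, May, Sep).
For example, row AC23 column Feb takes balance=605 from the long row (AC23, Feb).

account  Feb  Oct  May  Sep
AC23     605  315  35   312
AC25     20   879  237  431
AC24     507  789  167  444
AC22     666  420  246  887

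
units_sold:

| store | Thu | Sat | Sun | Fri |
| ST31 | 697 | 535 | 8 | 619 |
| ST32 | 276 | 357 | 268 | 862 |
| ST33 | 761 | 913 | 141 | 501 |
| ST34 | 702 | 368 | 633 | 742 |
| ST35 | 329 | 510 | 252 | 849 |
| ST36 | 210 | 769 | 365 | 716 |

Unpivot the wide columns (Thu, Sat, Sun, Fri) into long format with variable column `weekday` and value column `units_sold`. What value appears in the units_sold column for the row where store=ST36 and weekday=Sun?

Unpivoting turns each (store, wide-column) pair into one long row.
The wide cell at row ST36, column Sun holds 365, so the long row (ST36, Sun) has units_sold=365.

365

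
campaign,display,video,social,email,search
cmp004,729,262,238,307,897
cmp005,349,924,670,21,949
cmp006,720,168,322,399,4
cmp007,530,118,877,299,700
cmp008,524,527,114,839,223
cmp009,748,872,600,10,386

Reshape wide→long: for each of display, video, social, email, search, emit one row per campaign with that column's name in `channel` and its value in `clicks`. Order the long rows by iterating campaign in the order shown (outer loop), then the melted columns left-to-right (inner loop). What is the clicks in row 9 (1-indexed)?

30 rows total (6 × 5). Row 9: index ⌊(9-1)/5⌋ = 1 into campaign → cmp005; (9-1) mod 5 = 3 into the melted columns → email.
So row 9 is (cmp005, email, 21); clicks = 21.

21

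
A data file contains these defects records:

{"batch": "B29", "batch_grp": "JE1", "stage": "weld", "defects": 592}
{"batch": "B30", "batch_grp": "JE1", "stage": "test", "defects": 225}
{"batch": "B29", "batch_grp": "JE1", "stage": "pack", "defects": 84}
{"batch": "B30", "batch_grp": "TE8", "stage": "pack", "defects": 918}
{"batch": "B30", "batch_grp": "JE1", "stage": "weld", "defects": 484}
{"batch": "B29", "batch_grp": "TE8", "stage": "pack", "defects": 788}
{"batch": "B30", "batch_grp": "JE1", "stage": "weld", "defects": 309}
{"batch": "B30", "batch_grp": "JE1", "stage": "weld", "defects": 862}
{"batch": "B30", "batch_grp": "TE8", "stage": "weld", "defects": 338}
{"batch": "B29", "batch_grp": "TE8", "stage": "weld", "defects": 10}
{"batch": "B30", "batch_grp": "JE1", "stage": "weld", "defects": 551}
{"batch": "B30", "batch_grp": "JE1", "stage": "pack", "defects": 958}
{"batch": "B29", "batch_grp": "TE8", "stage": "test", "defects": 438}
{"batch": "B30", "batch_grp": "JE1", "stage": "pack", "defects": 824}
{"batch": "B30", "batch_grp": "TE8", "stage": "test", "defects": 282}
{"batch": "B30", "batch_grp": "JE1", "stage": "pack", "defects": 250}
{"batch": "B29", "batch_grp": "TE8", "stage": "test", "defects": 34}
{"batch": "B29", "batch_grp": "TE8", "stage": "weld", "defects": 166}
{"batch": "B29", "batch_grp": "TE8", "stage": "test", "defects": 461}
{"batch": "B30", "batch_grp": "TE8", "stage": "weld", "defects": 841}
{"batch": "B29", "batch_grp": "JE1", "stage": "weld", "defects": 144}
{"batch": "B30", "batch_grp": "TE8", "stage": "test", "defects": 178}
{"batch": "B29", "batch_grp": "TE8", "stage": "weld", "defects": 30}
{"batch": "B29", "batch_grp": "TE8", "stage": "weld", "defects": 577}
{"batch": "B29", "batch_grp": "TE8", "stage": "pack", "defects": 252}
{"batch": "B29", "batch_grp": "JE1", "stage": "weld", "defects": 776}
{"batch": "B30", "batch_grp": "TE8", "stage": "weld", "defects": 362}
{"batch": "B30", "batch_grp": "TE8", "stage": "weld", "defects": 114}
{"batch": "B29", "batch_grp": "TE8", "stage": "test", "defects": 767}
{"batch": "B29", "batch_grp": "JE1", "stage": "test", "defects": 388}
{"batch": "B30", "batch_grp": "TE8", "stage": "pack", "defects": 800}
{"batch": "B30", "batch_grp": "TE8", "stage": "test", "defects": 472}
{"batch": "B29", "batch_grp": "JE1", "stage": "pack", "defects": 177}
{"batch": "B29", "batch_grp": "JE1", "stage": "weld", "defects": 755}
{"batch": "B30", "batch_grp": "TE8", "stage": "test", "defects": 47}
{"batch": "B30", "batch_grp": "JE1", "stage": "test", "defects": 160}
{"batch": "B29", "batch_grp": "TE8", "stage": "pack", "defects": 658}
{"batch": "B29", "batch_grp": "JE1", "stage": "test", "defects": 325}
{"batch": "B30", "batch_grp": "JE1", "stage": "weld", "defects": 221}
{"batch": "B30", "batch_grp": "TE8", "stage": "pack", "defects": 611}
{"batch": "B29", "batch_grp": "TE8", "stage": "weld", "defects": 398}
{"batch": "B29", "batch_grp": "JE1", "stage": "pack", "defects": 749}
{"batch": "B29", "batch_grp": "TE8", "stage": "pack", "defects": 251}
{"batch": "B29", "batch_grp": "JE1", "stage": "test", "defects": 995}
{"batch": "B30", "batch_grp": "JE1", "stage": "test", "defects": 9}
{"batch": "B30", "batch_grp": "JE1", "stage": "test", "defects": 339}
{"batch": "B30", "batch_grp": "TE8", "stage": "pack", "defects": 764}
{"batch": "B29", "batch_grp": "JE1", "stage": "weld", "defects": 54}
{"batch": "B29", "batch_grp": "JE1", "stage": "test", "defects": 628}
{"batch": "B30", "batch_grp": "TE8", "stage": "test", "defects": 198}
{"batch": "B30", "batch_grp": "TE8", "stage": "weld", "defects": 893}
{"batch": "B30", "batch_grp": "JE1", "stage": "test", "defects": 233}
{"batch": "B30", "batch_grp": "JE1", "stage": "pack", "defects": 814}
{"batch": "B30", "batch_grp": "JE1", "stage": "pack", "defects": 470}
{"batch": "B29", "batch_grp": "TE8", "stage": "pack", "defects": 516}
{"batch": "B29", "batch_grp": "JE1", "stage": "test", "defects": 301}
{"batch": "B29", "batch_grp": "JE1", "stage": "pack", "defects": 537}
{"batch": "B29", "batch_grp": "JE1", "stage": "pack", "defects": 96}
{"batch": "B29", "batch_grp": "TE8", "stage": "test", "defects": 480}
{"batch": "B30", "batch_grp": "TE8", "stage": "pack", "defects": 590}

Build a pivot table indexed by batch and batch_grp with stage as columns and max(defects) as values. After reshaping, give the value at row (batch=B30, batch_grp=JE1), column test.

339

Rows with batch=B30, batch_grp=JE1 and stage=test: defects values are 225, 160, 9, 339, 233.
max(225, 160, 9, 339, 233) = 339.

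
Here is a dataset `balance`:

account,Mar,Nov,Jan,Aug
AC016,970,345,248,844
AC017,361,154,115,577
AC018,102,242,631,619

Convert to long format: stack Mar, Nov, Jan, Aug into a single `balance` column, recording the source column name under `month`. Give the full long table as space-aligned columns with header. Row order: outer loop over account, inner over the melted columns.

account  month  balance
AC016    Mar    970    
AC016    Nov    345    
AC016    Jan    248    
AC016    Aug    844    
AC017    Mar    361    
AC017    Nov    154    
AC017    Jan    115    
AC017    Aug    577    
AC018    Mar    102    
AC018    Nov    242    
AC018    Jan    631    
AC018    Aug    619    

Each (account, column) pair becomes one row: 3 × 4 = 12 rows.
For example, (AC016, Mar) → balance=970.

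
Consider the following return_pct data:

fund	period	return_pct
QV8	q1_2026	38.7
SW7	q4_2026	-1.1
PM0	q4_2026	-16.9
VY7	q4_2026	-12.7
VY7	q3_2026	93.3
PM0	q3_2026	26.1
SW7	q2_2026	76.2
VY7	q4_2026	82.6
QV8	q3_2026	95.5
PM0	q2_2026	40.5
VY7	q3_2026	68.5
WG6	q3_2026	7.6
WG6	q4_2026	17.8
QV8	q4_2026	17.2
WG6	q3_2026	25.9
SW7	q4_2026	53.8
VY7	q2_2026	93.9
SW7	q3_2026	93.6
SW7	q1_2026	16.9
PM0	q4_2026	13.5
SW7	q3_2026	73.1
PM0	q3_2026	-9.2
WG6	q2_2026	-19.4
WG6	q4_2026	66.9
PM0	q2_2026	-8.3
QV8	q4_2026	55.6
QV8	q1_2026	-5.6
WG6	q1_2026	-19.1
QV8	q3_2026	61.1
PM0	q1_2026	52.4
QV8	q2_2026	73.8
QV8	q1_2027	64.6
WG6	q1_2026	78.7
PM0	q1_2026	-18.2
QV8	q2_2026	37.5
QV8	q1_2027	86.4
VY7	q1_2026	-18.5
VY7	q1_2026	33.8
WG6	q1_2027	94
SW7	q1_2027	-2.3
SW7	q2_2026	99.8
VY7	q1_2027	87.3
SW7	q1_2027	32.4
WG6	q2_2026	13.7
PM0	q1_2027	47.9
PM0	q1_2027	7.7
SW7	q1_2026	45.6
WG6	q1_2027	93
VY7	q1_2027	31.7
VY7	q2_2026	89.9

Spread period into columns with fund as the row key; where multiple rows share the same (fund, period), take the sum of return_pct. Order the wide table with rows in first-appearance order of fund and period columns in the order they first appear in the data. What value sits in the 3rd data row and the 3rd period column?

16.9

With rows in first-appearance order of fund, row 3 is fund=PM0. period columns in first-appearance order: q1_2026, q4_2026, q3_2026, q2_2026, q1_2027; column 3 is q3_2026.
Long rows with fund=PM0, period=q3_2026: 26.1 + -9.2 = 16.9.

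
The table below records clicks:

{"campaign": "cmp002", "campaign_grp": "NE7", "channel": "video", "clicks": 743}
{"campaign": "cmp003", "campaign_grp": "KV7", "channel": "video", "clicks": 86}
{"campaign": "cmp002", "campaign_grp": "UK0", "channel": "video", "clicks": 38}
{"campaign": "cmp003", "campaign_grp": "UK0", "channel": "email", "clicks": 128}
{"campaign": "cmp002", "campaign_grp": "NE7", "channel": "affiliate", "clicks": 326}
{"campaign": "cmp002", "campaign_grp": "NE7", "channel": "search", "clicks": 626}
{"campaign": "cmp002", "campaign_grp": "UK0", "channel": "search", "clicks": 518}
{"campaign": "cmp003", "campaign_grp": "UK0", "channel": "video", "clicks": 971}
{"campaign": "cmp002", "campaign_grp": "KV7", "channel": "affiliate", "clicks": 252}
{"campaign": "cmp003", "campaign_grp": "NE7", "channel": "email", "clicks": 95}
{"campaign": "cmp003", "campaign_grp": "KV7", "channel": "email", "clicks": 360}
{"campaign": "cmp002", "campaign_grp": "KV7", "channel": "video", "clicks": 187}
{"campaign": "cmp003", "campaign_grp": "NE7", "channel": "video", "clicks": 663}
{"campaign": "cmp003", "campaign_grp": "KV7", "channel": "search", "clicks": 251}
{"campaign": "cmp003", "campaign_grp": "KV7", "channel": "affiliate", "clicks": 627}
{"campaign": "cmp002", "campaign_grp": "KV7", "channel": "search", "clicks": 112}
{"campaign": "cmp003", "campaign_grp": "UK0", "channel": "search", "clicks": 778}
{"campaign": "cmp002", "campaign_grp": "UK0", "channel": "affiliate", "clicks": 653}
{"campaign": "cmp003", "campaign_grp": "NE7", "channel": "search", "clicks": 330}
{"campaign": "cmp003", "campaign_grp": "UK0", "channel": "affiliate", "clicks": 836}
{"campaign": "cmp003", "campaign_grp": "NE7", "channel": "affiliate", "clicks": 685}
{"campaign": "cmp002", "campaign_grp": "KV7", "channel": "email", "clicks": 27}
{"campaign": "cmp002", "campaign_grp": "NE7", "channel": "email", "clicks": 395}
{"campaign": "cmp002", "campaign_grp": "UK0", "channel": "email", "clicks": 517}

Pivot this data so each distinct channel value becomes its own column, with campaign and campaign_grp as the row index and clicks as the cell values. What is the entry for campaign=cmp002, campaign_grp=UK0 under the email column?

517

Wide layout: rows indexed by campaign and campaign_grp, columns are the 4 distinct channel values (video, email, affiliate, search).
Cell (campaign=cmp002, campaign_grp=UK0, channel=email) draws from the long row where campaign=cmp002, campaign_grp=UK0 and channel=email, which has clicks=517.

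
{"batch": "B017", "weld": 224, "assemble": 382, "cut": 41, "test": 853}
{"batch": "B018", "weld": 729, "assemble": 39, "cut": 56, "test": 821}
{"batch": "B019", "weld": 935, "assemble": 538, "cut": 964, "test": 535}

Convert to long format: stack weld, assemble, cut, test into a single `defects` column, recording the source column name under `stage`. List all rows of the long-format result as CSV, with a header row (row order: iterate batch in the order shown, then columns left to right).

batch,stage,defects
B017,weld,224
B017,assemble,382
B017,cut,41
B017,test,853
B018,weld,729
B018,assemble,39
B018,cut,56
B018,test,821
B019,weld,935
B019,assemble,538
B019,cut,964
B019,test,535

Each (batch, column) pair becomes one row: 3 × 4 = 12 rows.
For example, (B017, weld) → defects=224.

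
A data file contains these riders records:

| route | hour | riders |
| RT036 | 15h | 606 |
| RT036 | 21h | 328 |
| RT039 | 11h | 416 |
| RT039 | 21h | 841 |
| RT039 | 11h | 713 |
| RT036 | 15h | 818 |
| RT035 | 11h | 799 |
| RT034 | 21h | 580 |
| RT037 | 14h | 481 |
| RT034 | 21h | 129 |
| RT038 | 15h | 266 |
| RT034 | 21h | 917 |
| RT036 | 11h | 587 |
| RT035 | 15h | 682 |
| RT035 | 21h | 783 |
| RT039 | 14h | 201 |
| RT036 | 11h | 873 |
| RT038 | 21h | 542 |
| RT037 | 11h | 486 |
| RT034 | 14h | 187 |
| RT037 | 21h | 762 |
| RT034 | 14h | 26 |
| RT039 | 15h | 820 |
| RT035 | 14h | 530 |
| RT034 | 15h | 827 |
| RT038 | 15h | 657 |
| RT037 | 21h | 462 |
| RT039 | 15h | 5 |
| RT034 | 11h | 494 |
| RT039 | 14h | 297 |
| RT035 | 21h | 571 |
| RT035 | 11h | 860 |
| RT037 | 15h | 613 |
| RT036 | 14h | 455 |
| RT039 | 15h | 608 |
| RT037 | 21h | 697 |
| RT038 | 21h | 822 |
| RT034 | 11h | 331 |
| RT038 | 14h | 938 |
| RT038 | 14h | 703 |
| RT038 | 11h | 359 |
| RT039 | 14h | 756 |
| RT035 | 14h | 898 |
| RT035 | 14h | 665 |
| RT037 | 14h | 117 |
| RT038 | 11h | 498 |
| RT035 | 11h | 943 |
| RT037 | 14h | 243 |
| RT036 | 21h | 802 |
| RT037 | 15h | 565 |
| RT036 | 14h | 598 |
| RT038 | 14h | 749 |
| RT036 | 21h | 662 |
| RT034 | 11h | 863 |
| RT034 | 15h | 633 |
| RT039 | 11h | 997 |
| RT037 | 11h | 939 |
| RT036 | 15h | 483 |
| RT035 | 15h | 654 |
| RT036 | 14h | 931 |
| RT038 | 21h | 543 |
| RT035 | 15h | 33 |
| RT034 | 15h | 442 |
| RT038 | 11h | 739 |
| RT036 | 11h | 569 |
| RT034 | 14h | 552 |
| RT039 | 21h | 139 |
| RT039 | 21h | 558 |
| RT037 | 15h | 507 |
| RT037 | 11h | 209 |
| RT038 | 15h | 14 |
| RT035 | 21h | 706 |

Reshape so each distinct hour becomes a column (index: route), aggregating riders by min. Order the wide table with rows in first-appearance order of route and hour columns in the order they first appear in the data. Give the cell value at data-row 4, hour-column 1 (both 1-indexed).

With rows in first-appearance order of route, row 4 is route=RT034. hour columns in first-appearance order: 15h, 21h, 11h, 14h; column 1 is 15h.
Long rows with route=RT034, hour=15h: min(827, 633, 442) = 442.

442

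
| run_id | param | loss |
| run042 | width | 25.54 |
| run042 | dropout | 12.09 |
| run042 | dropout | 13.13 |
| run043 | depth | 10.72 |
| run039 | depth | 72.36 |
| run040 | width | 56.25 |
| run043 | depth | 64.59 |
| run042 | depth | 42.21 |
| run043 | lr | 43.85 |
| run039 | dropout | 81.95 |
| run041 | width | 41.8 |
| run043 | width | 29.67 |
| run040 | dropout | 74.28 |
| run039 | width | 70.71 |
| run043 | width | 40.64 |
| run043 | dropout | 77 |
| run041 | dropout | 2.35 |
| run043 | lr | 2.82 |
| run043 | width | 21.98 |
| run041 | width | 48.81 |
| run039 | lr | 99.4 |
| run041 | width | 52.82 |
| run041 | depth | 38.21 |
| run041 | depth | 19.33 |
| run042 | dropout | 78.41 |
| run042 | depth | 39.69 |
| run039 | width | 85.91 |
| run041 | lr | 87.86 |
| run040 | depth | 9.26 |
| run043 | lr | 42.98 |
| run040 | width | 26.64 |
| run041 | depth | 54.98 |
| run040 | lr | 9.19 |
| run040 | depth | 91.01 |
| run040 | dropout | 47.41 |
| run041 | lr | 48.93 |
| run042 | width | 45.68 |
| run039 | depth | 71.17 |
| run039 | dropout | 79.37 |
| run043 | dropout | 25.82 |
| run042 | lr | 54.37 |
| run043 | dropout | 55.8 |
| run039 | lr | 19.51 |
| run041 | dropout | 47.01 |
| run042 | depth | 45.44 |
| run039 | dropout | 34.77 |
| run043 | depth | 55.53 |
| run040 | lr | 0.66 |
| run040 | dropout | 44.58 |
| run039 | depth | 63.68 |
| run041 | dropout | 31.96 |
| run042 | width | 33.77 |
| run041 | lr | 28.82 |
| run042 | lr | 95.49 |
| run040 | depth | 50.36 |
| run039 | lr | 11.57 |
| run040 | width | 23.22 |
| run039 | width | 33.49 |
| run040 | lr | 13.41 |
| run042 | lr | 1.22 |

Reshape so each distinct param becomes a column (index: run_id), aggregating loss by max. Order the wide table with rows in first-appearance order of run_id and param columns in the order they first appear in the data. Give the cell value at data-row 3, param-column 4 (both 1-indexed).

99.4

With rows in first-appearance order of run_id, row 3 is run_id=run039. param columns in first-appearance order: width, dropout, depth, lr; column 4 is lr.
Long rows with run_id=run039, param=lr: max(99.4, 19.51, 11.57) = 99.4.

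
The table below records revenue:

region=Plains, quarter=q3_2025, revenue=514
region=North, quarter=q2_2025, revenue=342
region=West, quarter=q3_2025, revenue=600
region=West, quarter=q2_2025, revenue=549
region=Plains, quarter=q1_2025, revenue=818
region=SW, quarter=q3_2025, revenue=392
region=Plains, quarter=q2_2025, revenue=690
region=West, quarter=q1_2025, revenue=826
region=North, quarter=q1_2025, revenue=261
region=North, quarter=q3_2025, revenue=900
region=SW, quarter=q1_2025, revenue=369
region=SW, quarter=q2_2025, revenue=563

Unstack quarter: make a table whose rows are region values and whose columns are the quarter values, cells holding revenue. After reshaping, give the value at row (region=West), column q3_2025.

Wide layout: rows indexed by region, columns are the 3 distinct quarter values (q3_2025, q2_2025, q1_2025).
Cell (region=West, quarter=q3_2025) draws from the long row where region=West and quarter=q3_2025, which has revenue=600.

600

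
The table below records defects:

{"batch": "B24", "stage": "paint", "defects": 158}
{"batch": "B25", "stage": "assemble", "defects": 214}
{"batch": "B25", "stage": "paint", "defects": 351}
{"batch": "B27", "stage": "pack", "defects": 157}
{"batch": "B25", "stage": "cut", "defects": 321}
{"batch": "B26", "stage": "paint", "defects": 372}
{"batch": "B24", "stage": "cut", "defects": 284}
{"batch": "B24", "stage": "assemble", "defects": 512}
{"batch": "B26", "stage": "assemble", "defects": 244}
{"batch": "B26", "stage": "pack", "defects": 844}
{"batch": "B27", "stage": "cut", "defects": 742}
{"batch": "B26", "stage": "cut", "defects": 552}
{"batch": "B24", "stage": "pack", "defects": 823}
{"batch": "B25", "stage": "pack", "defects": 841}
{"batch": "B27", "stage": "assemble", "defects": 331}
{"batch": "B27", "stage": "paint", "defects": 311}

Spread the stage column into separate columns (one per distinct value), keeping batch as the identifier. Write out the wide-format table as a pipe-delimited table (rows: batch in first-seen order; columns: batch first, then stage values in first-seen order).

| batch | paint | assemble | pack | cut |
| B24 | 158 | 512 | 823 | 284 |
| B25 | 351 | 214 | 841 | 321 |
| B27 | 311 | 331 | 157 | 742 |
| B26 | 372 | 244 | 844 | 552 |

Columns: batch plus the 4 distinct stage values (paint, assemble, pack, cut).
For example, row B24 column paint takes defects=158 from the long row (B24, paint).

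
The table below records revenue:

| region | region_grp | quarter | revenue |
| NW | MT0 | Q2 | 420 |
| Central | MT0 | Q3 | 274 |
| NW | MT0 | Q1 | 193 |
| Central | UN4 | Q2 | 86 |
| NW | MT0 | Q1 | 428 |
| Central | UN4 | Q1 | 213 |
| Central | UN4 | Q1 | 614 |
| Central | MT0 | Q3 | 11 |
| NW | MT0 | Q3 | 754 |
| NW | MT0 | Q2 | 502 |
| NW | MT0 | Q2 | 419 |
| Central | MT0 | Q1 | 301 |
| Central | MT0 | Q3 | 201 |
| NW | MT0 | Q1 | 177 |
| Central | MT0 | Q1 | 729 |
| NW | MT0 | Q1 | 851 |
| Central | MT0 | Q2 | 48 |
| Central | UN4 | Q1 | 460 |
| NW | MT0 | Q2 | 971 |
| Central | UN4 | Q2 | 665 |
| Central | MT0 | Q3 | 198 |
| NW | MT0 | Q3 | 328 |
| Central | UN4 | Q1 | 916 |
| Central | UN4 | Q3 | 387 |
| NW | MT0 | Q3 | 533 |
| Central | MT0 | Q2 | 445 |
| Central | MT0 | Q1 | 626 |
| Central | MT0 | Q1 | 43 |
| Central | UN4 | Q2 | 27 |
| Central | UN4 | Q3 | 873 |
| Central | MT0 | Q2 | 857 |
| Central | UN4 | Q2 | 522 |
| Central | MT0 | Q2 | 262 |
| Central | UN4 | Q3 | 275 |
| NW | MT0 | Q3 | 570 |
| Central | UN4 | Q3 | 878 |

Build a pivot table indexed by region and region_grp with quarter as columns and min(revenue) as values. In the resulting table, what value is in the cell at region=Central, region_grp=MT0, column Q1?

Rows with region=Central, region_grp=MT0 and quarter=Q1: revenue values are 301, 729, 626, 43.
min(301, 729, 626, 43) = 43.

43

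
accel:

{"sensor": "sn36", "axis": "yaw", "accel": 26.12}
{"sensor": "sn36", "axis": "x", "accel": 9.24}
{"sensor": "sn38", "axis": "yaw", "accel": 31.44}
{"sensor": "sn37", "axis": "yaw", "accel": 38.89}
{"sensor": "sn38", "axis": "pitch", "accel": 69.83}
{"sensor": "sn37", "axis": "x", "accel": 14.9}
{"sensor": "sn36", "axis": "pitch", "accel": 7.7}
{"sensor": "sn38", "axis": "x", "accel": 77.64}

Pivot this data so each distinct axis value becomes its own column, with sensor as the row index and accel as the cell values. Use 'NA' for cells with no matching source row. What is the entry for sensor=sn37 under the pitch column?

NA

No long-format row has sensor=sn37 and axis=pitch, so the cell is NA.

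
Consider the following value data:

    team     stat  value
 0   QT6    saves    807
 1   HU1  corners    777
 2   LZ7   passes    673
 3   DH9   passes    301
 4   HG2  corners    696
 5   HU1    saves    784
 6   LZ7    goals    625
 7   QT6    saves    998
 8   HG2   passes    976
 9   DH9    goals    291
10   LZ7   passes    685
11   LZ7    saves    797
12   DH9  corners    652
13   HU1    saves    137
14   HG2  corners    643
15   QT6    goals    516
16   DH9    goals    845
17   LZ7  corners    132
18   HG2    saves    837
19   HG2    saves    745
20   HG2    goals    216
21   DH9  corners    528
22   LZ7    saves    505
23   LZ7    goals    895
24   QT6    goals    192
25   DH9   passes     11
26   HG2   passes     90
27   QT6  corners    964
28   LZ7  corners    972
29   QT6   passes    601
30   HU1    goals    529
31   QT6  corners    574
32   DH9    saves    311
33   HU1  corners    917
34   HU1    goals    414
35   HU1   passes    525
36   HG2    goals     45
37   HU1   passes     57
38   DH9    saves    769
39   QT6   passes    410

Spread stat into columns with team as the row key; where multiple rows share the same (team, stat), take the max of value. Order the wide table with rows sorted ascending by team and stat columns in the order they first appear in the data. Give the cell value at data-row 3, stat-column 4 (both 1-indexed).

With rows sorted ascending by team, row 3 is team=HU1. stat columns in first-appearance order: saves, corners, passes, goals; column 4 is goals.
Long rows with team=HU1, stat=goals: max(529, 414) = 529.

529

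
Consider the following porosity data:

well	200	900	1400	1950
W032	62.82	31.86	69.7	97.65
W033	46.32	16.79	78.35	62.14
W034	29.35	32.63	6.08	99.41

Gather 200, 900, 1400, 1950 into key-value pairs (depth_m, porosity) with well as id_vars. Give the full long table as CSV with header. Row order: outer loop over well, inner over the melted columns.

Each (well, column) pair becomes one row: 3 × 4 = 12 rows.
For example, (W032, 200) → porosity=62.82.

well,depth_m,porosity
W032,200,62.82
W032,900,31.86
W032,1400,69.7
W032,1950,97.65
W033,200,46.32
W033,900,16.79
W033,1400,78.35
W033,1950,62.14
W034,200,29.35
W034,900,32.63
W034,1400,6.08
W034,1950,99.41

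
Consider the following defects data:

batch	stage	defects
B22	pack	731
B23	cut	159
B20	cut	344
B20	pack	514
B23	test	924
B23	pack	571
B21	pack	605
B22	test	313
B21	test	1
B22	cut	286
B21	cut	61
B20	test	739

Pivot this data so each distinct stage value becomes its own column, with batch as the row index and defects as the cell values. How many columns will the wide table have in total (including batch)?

4

1 column for batch plus 3 distinct stage values → 4 columns.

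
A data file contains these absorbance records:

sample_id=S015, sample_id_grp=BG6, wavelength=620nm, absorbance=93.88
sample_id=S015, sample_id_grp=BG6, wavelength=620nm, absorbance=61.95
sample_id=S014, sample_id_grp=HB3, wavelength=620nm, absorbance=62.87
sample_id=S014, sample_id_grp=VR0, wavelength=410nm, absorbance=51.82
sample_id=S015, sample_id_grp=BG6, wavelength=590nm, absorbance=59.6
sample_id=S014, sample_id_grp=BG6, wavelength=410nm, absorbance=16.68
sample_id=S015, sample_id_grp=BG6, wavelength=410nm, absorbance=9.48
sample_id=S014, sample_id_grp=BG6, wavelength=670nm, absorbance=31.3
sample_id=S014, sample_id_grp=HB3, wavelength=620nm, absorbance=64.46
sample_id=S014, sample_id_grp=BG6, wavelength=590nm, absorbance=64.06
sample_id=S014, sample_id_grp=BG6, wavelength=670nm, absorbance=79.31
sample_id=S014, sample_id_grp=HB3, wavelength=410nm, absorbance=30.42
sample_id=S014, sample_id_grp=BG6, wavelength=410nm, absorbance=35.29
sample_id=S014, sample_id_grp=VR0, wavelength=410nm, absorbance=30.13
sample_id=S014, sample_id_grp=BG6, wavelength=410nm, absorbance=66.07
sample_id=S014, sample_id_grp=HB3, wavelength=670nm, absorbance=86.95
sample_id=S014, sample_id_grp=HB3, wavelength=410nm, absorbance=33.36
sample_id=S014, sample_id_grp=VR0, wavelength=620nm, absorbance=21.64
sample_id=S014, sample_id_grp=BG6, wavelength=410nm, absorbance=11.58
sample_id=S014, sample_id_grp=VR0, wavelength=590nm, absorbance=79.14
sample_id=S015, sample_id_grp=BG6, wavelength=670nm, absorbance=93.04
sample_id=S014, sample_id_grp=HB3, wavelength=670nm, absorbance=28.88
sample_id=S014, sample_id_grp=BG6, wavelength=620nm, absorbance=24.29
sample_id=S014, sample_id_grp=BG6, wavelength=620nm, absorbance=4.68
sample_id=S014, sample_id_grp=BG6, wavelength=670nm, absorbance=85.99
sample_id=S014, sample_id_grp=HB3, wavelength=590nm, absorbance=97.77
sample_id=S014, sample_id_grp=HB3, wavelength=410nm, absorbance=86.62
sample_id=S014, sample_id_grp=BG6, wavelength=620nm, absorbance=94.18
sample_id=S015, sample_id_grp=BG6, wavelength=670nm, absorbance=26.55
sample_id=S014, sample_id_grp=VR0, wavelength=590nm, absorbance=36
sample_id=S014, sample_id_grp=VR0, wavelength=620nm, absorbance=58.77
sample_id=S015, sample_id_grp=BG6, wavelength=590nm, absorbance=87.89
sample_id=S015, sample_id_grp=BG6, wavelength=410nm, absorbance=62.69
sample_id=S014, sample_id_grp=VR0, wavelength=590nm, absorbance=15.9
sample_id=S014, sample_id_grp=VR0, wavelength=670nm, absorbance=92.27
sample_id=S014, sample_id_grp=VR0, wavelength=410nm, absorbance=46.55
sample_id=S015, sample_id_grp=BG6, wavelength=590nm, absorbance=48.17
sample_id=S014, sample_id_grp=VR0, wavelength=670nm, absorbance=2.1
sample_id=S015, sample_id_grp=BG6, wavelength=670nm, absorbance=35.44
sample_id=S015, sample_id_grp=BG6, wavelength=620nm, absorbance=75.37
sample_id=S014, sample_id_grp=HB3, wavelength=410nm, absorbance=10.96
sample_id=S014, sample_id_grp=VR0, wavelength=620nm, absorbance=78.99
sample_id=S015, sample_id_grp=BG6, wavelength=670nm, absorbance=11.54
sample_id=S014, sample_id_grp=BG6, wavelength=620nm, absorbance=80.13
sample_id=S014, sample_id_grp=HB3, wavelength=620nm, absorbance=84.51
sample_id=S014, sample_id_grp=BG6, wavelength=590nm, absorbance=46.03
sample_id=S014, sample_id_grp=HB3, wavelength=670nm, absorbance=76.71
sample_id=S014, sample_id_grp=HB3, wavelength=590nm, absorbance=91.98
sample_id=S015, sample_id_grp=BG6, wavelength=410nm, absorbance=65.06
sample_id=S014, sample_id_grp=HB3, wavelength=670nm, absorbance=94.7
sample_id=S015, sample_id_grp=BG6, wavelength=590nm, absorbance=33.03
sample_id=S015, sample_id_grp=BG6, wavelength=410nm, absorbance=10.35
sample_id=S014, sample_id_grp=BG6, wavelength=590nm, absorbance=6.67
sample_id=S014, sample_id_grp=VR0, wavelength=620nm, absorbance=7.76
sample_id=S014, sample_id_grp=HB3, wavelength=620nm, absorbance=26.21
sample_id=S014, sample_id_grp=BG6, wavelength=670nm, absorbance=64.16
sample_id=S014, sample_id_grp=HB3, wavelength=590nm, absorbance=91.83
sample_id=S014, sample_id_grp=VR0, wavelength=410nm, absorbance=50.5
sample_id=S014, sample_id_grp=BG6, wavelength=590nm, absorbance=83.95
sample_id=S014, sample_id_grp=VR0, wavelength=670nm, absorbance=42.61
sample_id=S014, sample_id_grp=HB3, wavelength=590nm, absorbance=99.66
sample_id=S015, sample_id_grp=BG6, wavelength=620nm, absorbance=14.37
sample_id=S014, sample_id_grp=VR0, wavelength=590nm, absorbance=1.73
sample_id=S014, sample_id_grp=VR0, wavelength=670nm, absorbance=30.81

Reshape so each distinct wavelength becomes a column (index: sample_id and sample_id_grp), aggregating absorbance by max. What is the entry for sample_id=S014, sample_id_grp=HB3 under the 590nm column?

99.66

Rows with sample_id=S014, sample_id_grp=HB3 and wavelength=590nm: absorbance values are 97.77, 91.98, 91.83, 99.66.
max(97.77, 91.98, 91.83, 99.66) = 99.66.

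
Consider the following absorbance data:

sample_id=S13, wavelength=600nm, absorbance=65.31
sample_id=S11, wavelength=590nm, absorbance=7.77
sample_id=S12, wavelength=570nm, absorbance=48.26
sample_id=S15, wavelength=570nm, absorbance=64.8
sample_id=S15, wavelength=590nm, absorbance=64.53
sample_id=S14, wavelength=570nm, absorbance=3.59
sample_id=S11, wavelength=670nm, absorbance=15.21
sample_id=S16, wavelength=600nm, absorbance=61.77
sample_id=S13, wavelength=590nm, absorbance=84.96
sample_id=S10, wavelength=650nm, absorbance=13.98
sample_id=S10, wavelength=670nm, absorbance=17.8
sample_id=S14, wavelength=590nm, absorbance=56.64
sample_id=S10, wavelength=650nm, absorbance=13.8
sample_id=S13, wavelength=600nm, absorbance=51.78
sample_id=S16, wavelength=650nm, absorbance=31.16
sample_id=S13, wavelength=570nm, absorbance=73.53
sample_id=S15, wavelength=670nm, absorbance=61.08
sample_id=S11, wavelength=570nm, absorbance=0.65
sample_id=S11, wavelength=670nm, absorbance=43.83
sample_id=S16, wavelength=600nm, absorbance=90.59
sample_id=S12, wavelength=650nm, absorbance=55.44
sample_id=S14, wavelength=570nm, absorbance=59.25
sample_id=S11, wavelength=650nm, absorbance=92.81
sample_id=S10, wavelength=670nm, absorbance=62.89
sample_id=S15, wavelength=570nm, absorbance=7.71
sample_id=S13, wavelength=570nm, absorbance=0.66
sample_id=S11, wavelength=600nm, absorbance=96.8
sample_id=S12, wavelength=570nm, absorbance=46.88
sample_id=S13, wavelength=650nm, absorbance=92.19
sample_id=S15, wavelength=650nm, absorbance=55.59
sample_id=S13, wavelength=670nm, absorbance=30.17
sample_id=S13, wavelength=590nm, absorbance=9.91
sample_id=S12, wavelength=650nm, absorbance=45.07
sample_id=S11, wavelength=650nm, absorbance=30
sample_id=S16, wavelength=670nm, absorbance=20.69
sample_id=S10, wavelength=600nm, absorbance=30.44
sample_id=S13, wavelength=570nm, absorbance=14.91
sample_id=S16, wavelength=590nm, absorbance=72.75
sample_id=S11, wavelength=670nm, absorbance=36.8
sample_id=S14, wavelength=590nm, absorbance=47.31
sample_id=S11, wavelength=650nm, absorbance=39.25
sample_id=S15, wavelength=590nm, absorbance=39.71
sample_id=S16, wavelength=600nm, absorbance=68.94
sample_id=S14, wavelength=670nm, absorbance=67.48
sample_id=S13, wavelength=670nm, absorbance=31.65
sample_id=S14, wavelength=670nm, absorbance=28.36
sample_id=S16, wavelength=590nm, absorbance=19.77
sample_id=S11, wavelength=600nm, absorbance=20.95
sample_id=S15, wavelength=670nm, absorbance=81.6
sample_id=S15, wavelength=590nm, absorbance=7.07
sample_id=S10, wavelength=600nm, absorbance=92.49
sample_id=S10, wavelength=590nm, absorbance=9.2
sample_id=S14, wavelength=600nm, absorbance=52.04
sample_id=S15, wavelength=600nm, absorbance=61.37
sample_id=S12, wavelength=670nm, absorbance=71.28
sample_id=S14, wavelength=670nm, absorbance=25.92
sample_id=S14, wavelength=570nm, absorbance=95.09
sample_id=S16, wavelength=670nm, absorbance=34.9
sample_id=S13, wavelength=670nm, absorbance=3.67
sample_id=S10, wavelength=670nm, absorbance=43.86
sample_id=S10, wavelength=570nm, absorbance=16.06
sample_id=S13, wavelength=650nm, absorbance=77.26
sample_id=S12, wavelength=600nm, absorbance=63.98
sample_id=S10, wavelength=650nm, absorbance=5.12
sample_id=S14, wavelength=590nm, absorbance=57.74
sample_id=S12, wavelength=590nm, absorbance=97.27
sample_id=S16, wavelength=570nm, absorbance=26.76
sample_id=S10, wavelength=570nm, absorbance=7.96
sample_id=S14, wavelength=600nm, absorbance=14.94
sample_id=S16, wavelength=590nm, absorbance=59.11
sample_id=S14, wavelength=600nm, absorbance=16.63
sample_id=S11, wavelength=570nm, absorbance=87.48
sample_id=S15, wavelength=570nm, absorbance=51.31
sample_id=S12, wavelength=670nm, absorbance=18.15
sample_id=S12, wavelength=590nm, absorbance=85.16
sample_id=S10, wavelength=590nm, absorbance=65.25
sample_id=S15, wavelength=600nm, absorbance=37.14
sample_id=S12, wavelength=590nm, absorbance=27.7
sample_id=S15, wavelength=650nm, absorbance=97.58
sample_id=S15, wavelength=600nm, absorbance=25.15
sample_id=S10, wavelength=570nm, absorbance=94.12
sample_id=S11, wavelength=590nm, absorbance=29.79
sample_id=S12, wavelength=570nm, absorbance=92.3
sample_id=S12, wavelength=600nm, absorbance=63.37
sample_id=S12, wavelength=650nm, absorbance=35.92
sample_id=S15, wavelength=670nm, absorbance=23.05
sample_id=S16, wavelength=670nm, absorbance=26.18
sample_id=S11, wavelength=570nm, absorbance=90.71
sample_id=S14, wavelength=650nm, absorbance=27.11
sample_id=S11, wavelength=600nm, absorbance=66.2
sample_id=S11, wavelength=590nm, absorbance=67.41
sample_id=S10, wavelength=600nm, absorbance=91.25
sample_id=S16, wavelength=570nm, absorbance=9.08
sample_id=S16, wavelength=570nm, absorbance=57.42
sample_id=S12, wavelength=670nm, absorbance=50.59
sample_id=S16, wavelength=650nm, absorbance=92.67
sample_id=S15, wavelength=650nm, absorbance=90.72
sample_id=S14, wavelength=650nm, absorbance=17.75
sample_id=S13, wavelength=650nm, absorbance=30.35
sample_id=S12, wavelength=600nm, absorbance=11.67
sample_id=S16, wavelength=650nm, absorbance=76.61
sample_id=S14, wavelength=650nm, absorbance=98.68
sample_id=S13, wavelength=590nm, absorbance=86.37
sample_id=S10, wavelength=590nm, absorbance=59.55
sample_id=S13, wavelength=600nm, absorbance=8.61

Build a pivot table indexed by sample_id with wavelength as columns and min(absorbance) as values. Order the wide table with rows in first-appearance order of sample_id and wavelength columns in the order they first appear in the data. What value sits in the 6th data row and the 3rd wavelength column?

9.08

With rows in first-appearance order of sample_id, row 6 is sample_id=S16. wavelength columns in first-appearance order: 600nm, 590nm, 570nm, 670nm, 650nm; column 3 is 570nm.
Long rows with sample_id=S16, wavelength=570nm: min(26.76, 9.08, 57.42) = 9.08.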